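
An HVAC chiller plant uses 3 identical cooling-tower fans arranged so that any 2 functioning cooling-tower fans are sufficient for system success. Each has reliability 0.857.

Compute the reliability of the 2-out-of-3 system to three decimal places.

0.945

R = Σ_{i=2}^{3} C(3,i) p^i (1−p)^{3−i} with p = 0.857
C(3,2)·0.857^2·0.143^1 = 0.31508
C(3,3)·0.857^3·0.143^0 = 0.62942
Sum = 0.945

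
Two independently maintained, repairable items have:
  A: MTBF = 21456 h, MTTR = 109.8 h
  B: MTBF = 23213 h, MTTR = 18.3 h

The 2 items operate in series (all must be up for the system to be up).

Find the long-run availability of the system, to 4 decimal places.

A(A) = MTBF/(MTBF+MTTR) = 21456/(21456+109.8) = 0.994909
A(B) = MTBF/(MTBF+MTTR) = 23213/(23213+18.3) = 0.999212
Series availability: 0.994909 × 0.999212 = 0.9941

0.9941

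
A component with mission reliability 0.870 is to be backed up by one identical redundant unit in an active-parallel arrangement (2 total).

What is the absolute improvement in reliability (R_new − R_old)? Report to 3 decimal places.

R_before = 0.870
R_after = 1 − (1 − 0.870)^2 = 0.983
ΔR = 0.983 − 0.870 = 0.113

0.113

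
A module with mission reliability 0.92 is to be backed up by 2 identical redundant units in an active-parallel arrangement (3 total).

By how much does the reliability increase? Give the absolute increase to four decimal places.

R_before = 0.92
R_after = 1 − (1 − 0.92)^3 = 0.9995
ΔR = 0.9995 − 0.92 = 0.0795

0.0795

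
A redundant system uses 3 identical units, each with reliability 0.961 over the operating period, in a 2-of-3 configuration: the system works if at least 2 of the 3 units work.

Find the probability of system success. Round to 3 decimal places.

R = Σ_{i=2}^{3} C(3,i) p^i (1−p)^{3−i} with p = 0.961
C(3,2)·0.961^2·0.039^1 = 0.10805
C(3,3)·0.961^3·0.039^0 = 0.88750
Sum = 0.996

0.996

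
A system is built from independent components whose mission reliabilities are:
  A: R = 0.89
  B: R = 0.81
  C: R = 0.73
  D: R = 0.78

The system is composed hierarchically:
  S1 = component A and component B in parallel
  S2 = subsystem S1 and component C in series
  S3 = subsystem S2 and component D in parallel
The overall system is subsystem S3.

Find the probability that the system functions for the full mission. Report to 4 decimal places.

0.9372

Parallel (A and B): 1 − (1 − 0.890000)(1 − 0.810000) = 0.979100
Series ([0.979100] and C): 0.979100 × 0.730000 = 0.714743
Parallel ([0.714743] and D): 1 − (1 − 0.714743)(1 − 0.780000) = 0.9372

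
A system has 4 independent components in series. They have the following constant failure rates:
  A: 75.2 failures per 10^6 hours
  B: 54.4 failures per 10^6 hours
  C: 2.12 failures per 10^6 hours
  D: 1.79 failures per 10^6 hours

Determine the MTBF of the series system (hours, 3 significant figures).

7490

Series of exponential components: λ_sys = Σ λ_i
λ_sys = 0.0000752 + 0.0000544 + 0.00000212 + 0.00000179 = 1.3351e-04 /h
MTBF = 1 / λ_sys = 7490 h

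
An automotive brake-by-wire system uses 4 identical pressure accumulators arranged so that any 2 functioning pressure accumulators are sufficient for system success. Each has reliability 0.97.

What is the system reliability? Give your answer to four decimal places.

0.9999

R = Σ_{i=2}^{4} C(4,i) p^i (1−p)^{4−i} with p = 0.97
C(4,2)·0.97^2·0.03^2 = 0.005081
C(4,3)·0.97^3·0.03^1 = 0.109521
C(4,4)·0.97^4·0.03^0 = 0.885293
Sum = 0.9999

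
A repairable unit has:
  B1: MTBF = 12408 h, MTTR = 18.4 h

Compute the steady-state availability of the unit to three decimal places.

0.999

A(B1) = MTBF/(MTBF+MTTR) = 12408/(12408+18.4) = 0.999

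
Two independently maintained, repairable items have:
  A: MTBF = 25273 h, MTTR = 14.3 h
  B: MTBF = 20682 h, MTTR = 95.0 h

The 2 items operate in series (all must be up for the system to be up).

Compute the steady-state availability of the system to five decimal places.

0.99486

A(A) = MTBF/(MTBF+MTTR) = 25273/(25273+14.3) = 0.999434
A(B) = MTBF/(MTBF+MTTR) = 20682/(20682+95.0) = 0.995428
Series availability: 0.999434 × 0.995428 = 0.99486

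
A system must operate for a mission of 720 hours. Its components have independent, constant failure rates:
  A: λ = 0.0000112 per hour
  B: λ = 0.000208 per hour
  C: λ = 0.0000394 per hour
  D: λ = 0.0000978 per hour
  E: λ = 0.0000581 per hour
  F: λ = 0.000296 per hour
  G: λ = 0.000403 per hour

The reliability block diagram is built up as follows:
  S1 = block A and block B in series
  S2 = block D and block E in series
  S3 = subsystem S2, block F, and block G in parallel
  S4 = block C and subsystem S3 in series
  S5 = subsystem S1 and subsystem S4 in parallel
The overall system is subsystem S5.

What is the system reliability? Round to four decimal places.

R(A) = exp(−0.0000112 × 720) = 0.991968
R(B) = exp(−0.000208 × 720) = 0.860915
R(C) = exp(−0.0000394 × 720) = 0.972031
R(D) = exp(−0.0000978 × 720) = 0.932006
R(E) = exp(−0.0000581 × 720) = 0.959031
R(F) = exp(−0.000296 × 720) = 0.808059
R(G) = exp(−0.000403 × 720) = 0.748144
Series (A and B): 0.991968 × 0.860915 = 0.854000
Series (D and E): 0.932006 × 0.959031 = 0.893823
Parallel ([0.893823], F, and G): 1 − (1 − 0.893823)(1 − 0.808059)(1 − 0.748144) = 0.994867
Series (C and [0.994867]): 0.972031 × 0.994867 = 0.967042
Parallel ([0.854000] and [0.967042]): 1 − (1 − 0.854000)(1 − 0.967042) = 0.9952

0.9952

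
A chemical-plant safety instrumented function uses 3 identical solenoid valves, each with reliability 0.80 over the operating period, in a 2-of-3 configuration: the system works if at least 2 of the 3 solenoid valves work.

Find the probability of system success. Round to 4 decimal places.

0.8960

R = Σ_{i=2}^{3} C(3,i) p^i (1−p)^{3−i} with p = 0.80
C(3,2)·0.80^2·0.20^1 = 0.384000
C(3,3)·0.80^3·0.20^0 = 0.512000
Sum = 0.8960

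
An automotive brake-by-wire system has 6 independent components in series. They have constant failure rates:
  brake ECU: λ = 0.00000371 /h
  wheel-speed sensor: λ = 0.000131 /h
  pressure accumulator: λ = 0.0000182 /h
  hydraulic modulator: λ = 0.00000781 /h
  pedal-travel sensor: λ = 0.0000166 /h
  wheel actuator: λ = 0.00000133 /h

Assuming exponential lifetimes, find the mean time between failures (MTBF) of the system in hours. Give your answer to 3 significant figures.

5600

Series of exponential components: λ_sys = Σ λ_i
λ_sys = 0.00000371 + 0.000131 + 0.0000182 + 0.00000781 + 0.0000166 + 0.00000133 = 1.7865e-04 /h
MTBF = 1 / λ_sys = 5600 h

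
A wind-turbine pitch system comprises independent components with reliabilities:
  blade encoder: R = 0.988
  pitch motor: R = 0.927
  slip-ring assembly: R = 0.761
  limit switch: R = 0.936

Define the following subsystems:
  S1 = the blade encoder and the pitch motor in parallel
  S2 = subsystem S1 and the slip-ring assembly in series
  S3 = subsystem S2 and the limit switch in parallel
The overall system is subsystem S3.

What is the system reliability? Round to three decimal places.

0.985

Parallel (blade encoder and pitch motor): 1 − (1 − 0.98800)(1 − 0.92700) = 0.99912
Series ([0.99912] and slip-ring assembly): 0.99912 × 0.76100 = 0.76033
Parallel ([0.76033] and limit switch): 1 − (1 − 0.76033)(1 − 0.93600) = 0.985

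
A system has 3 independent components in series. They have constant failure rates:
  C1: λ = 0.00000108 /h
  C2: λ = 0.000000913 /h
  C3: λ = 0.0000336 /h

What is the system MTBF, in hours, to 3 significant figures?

28100

Series of exponential components: λ_sys = Σ λ_i
λ_sys = 0.00000108 + 0.000000913 + 0.0000336 = 3.5593e-05 /h
MTBF = 1 / λ_sys = 28100 h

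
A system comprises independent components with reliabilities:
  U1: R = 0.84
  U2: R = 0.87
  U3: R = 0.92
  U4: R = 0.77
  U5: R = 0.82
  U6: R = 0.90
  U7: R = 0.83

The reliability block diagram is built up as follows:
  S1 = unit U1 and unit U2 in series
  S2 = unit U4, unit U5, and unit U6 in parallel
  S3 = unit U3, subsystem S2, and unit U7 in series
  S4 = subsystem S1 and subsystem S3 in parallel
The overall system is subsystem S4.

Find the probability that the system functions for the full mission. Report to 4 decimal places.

0.9355

Series (U1 and U2): 0.840000 × 0.870000 = 0.730800
Parallel (U4, U5, and U6): 1 − (1 − 0.770000)(1 − 0.820000)(1 − 0.900000) = 0.995860
Series (U3, [0.995860], and U7): 0.920000 × 0.995860 × 0.830000 = 0.760439
Parallel ([0.730800] and [0.760439]): 1 − (1 − 0.730800)(1 − 0.760439) = 0.9355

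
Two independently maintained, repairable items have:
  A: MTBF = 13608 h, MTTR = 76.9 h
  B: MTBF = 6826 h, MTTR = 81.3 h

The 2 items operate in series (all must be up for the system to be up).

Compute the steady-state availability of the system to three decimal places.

0.983

A(A) = MTBF/(MTBF+MTTR) = 13608/(13608+76.9) = 0.994381
A(B) = MTBF/(MTBF+MTTR) = 6826/(6826+81.3) = 0.988230
Series availability: 0.994381 × 0.988230 = 0.983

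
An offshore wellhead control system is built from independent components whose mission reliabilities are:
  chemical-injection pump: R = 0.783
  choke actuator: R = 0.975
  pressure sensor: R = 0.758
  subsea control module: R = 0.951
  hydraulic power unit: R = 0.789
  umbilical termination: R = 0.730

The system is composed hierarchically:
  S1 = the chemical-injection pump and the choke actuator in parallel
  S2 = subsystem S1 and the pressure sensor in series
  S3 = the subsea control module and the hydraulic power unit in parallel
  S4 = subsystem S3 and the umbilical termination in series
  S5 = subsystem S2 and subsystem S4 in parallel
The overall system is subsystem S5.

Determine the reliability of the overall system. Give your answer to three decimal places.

0.932

Parallel (chemical-injection pump and choke actuator): 1 − (1 − 0.78300)(1 − 0.97500) = 0.99458
Series ([0.99458] and pressure sensor): 0.99458 × 0.75800 = 0.75389
Parallel (subsea control module and hydraulic power unit): 1 − (1 − 0.95100)(1 − 0.78900) = 0.98966
Series ([0.98966] and umbilical termination): 0.98966 × 0.73000 = 0.72245
Parallel ([0.75389] and [0.72245]): 1 − (1 − 0.75389)(1 − 0.72245) = 0.932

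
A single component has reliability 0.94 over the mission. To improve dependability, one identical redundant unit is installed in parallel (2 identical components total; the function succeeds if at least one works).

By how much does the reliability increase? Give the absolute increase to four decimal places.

R_before = 0.94
R_after = 1 − (1 − 0.94)^2 = 0.9964
ΔR = 0.9964 − 0.94 = 0.0564

0.0564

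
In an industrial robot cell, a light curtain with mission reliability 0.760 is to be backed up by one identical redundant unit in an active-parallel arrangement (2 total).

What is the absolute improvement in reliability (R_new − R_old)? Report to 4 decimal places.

R_before = 0.760
R_after = 1 − (1 − 0.760)^2 = 0.9424
ΔR = 0.9424 − 0.760 = 0.1824

0.1824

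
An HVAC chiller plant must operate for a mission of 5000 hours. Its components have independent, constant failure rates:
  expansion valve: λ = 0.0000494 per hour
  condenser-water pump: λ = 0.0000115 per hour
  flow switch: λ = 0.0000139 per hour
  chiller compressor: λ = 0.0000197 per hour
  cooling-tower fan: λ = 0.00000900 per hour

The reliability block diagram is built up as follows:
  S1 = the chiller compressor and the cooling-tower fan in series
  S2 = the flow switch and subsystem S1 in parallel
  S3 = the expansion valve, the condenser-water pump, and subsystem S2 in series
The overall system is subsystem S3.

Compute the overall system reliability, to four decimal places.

0.7309

R(expansion valve) = exp(−0.0000494 × 5000) = 0.781141
R(condenser-water pump) = exp(−0.0000115 × 5000) = 0.944122
R(flow switch) = exp(−0.0000139 × 5000) = 0.932860
R(chiller compressor) = exp(−0.0000197 × 5000) = 0.906196
R(cooling-tower fan) = exp(−0.00000900 × 5000) = 0.955997
Series (chiller compressor and cooling-tower fan): 0.906196 × 0.955997 = 0.866321
Parallel (flow switch and [0.866321]): 1 − (1 − 0.932860)(1 − 0.866321) = 0.991025
Series (expansion valve, condenser-water pump, and [0.991025]): 0.781141 × 0.944122 × 0.991025 = 0.7309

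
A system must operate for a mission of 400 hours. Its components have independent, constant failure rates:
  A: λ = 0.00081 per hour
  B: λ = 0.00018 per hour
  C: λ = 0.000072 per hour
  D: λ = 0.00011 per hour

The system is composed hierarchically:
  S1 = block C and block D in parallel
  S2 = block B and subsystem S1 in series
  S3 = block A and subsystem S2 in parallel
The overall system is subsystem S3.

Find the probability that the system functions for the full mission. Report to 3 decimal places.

R(A) = exp(−0.00081 × 400) = 0.72325
R(B) = exp(−0.00018 × 400) = 0.93053
R(C) = exp(−0.000072 × 400) = 0.97161
R(D) = exp(−0.00011 × 400) = 0.95695
Parallel (C and D): 1 − (1 − 0.97161)(1 − 0.95695) = 0.99878
Series (B and [0.99878]): 0.93053 × 0.99878 = 0.92939
Parallel (A and [0.92939]): 1 − (1 − 0.72325)(1 − 0.92939) = 0.980

0.980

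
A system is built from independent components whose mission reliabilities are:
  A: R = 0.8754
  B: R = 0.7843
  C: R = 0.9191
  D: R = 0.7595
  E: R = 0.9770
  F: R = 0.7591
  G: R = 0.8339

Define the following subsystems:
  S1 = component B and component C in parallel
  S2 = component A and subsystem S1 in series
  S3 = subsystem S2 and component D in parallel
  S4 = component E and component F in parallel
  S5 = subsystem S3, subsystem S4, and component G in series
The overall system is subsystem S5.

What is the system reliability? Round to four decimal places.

Parallel (B and C): 1 − (1 − 0.784300)(1 − 0.919100) = 0.982550
Series (A and [0.982550]): 0.875400 × 0.982550 = 0.860124
Parallel ([0.860124] and D): 1 − (1 − 0.860124)(1 − 0.759500) = 0.966360
Parallel (E and F): 1 − (1 − 0.977000)(1 − 0.759100) = 0.994459
Series ([0.966360], [0.994459], and G): 0.966360 × 0.994459 × 0.833900 = 0.8014

0.8014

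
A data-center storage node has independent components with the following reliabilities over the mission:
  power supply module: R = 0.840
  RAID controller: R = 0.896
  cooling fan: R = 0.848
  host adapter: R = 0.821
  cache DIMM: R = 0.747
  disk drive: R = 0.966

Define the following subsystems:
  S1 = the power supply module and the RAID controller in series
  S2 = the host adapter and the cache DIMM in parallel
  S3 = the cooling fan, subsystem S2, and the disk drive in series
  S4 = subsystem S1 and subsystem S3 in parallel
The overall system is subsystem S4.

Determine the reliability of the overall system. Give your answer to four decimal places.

0.9461

Series (power supply module and RAID controller): 0.840000 × 0.896000 = 0.752640
Parallel (host adapter and cache DIMM): 1 − (1 − 0.821000)(1 − 0.747000) = 0.954713
Series (cooling fan, [0.954713], and disk drive): 0.848000 × 0.954713 × 0.966000 = 0.782070
Parallel ([0.752640] and [0.782070]): 1 − (1 − 0.752640)(1 − 0.782070) = 0.9461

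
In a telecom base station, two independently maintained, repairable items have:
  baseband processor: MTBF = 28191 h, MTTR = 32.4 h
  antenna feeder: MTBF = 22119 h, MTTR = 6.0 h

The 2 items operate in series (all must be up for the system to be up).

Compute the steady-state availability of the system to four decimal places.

0.9986

A(baseband processor) = MTBF/(MTBF+MTTR) = 28191/(28191+32.4) = 0.998852
A(antenna feeder) = MTBF/(MTBF+MTTR) = 22119/(22119+6.0) = 0.999729
Series availability: 0.998852 × 0.999729 = 0.9986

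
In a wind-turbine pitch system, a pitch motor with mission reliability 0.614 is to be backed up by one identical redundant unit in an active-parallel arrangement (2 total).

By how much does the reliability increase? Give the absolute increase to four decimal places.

0.2370

R_before = 0.614
R_after = 1 − (1 − 0.614)^2 = 0.8510
ΔR = 0.8510 − 0.614 = 0.2370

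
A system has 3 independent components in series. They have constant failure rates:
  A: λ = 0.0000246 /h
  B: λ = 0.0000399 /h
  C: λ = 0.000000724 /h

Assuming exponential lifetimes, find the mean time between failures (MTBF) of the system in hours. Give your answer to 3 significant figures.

Series of exponential components: λ_sys = Σ λ_i
λ_sys = 0.0000246 + 0.0000399 + 0.000000724 = 6.5224e-05 /h
MTBF = 1 / λ_sys = 15300 h

15300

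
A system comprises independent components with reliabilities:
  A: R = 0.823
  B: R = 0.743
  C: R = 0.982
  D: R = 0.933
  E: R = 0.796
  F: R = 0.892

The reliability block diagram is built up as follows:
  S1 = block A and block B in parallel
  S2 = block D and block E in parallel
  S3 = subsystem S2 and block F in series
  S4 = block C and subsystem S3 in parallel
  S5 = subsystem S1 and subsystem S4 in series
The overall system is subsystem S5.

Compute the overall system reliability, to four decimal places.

Parallel (A and B): 1 − (1 − 0.823000)(1 − 0.743000) = 0.954511
Parallel (D and E): 1 − (1 − 0.933000)(1 − 0.796000) = 0.986332
Series ([0.986332] and F): 0.986332 × 0.892000 = 0.879808
Parallel (C and [0.879808]): 1 − (1 − 0.982000)(1 − 0.879808) = 0.997837
Series ([0.954511] and [0.997837]): 0.954511 × 0.997837 = 0.9524

0.9524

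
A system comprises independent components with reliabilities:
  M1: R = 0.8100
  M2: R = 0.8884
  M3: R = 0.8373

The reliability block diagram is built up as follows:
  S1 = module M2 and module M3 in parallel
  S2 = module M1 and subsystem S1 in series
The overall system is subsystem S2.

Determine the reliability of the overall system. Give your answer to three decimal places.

Parallel (M2 and M3): 1 − (1 − 0.88840)(1 − 0.83730) = 0.98184
Series (M1 and [0.98184]): 0.81000 × 0.98184 = 0.795

0.795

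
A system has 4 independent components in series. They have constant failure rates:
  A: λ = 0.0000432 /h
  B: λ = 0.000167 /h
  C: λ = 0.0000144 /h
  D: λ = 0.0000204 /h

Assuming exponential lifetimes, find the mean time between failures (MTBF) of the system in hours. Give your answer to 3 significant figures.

4080

Series of exponential components: λ_sys = Σ λ_i
λ_sys = 0.0000432 + 0.000167 + 0.0000144 + 0.0000204 = 2.4500e-04 /h
MTBF = 1 / λ_sys = 4080 h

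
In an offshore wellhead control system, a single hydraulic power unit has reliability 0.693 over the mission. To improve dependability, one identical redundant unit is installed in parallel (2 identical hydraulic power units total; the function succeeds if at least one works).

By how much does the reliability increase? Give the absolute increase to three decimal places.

0.213

R_before = 0.693
R_after = 1 − (1 − 0.693)^2 = 0.906
ΔR = 0.906 − 0.693 = 0.213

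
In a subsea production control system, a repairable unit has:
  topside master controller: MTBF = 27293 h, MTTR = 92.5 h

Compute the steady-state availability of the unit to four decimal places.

A(topside master controller) = MTBF/(MTBF+MTTR) = 27293/(27293+92.5) = 0.9966

0.9966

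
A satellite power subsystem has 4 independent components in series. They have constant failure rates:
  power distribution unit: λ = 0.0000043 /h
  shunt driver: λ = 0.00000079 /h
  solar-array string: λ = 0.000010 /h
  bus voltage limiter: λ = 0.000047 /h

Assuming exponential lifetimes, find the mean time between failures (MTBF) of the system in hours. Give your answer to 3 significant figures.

Series of exponential components: λ_sys = Σ λ_i
λ_sys = 0.0000043 + 0.00000079 + 0.000010 + 0.000047 = 6.2090e-05 /h
MTBF = 1 / λ_sys = 16100 h

16100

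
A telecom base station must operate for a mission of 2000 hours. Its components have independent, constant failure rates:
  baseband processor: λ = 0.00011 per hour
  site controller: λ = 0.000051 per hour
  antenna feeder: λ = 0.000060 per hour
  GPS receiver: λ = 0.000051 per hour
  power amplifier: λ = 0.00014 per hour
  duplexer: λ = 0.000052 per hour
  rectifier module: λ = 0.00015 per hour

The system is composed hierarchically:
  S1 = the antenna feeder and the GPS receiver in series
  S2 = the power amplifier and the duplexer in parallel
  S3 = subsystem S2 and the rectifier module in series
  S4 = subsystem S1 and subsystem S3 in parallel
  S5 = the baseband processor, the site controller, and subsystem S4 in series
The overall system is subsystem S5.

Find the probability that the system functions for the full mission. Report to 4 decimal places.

0.6847

R(baseband processor) = exp(−0.00011 × 2000) = 0.802519
R(site controller) = exp(−0.000051 × 2000) = 0.903030
R(antenna feeder) = exp(−0.000060 × 2000) = 0.886920
R(GPS receiver) = exp(−0.000051 × 2000) = 0.903030
R(power amplifier) = exp(−0.00014 × 2000) = 0.755784
R(duplexer) = exp(−0.000052 × 2000) = 0.901225
R(rectifier module) = exp(−0.00015 × 2000) = 0.740818
Series (antenna feeder and GPS receiver): 0.886920 × 0.903030 = 0.800915
Parallel (power amplifier and duplexer): 1 − (1 − 0.755784)(1 − 0.901225) = 0.975878
Series ([0.975878] and rectifier module): 0.975878 × 0.740818 = 0.722948
Parallel ([0.800915] and [0.722948]): 1 − (1 − 0.800915)(1 − 0.722948) = 0.944843
Series (baseband processor, site controller, and [0.944843]): 0.802519 × 0.903030 × 0.944843 = 0.6847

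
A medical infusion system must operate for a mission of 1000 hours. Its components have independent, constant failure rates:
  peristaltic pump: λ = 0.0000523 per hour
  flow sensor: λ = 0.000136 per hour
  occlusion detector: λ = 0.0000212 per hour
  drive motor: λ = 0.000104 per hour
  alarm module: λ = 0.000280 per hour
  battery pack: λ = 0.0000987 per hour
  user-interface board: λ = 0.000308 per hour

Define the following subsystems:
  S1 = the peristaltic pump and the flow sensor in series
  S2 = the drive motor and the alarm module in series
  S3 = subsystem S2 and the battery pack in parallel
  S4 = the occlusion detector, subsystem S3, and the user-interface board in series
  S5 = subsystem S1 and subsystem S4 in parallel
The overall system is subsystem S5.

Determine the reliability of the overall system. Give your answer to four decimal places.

R(peristaltic pump) = exp(−0.0000523 × 1000) = 0.949044
R(flow sensor) = exp(−0.000136 × 1000) = 0.872843
R(occlusion detector) = exp(−0.0000212 × 1000) = 0.979023
R(drive motor) = exp(−0.000104 × 1000) = 0.901225
R(alarm module) = exp(−0.000280 × 1000) = 0.755784
R(battery pack) = exp(−0.0000987 × 1000) = 0.906014
R(user-interface board) = exp(−0.000308 × 1000) = 0.734915
Series (peristaltic pump and flow sensor): 0.949044 × 0.872843 = 0.828366
Series (drive motor and alarm module): 0.901225 × 0.755784 = 0.681131
Parallel ([0.681131] and battery pack): 1 − (1 − 0.681131)(1 − 0.906014) = 0.970031
Series (occlusion detector, [0.970031], and user-interface board): 0.979023 × 0.970031 × 0.734915 = 0.697936
Parallel ([0.828366] and [0.697936]): 1 − (1 − 0.828366)(1 − 0.697936) = 0.9482

0.9482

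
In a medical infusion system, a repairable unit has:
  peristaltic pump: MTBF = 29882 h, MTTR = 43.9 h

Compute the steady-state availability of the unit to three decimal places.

0.999

A(peristaltic pump) = MTBF/(MTBF+MTTR) = 29882/(29882+43.9) = 0.999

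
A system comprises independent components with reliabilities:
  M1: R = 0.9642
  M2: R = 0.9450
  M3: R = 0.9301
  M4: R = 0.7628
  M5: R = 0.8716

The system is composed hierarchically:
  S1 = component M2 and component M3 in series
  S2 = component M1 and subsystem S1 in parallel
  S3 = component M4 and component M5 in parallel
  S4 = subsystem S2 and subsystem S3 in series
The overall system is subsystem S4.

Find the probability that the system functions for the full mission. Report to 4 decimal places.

Series (M2 and M3): 0.945000 × 0.930100 = 0.878945
Parallel (M1 and [0.878945]): 1 − (1 − 0.964200)(1 − 0.878945) = 0.995666
Parallel (M4 and M5): 1 − (1 − 0.762800)(1 − 0.871600) = 0.969544
Series ([0.995666] and [0.969544]): 0.995666 × 0.969544 = 0.9653

0.9653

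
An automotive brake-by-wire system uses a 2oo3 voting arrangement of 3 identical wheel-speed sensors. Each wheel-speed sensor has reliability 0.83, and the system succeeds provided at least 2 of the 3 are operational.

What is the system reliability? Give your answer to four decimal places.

R = Σ_{i=2}^{3} C(3,i) p^i (1−p)^{3−i} with p = 0.83
C(3,2)·0.83^2·0.17^1 = 0.351339
C(3,3)·0.83^3·0.17^0 = 0.571787
Sum = 0.9231

0.9231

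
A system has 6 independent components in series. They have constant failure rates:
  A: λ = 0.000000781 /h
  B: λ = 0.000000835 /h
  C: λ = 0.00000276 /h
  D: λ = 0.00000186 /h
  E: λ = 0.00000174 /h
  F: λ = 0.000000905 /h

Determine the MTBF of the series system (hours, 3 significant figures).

Series of exponential components: λ_sys = Σ λ_i
λ_sys = 0.000000781 + 0.000000835 + 0.00000276 + 0.00000186 + 0.00000174 + 0.000000905 = 8.8810e-06 /h
MTBF = 1 / λ_sys = 113000 h

113000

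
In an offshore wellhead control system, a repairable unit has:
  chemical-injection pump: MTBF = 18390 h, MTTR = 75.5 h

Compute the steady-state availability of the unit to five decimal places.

0.99591

A(chemical-injection pump) = MTBF/(MTBF+MTTR) = 18390/(18390+75.5) = 0.99591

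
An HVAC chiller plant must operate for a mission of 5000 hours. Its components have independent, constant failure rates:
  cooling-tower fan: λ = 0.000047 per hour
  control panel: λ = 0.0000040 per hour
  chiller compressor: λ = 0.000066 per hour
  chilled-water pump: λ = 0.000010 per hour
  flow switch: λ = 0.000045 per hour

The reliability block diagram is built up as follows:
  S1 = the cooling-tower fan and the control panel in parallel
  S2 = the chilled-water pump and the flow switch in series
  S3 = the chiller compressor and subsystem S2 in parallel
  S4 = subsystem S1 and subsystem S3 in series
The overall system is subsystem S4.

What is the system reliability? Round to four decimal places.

0.9286

R(cooling-tower fan) = exp(−0.000047 × 5000) = 0.790571
R(control panel) = exp(−0.0000040 × 5000) = 0.980199
R(chiller compressor) = exp(−0.000066 × 5000) = 0.718924
R(chilled-water pump) = exp(−0.000010 × 5000) = 0.951229
R(flow switch) = exp(−0.000045 × 5000) = 0.798516
Parallel (cooling-tower fan and control panel): 1 − (1 − 0.790571)(1 − 0.980199) = 0.995853
Series (chilled-water pump and flow switch): 0.951229 × 0.798516 = 0.759572
Parallel (chiller compressor and [0.759572]): 1 − (1 − 0.718924)(1 − 0.759572) = 0.932421
Series ([0.995853] and [0.932421]): 0.995853 × 0.932421 = 0.9286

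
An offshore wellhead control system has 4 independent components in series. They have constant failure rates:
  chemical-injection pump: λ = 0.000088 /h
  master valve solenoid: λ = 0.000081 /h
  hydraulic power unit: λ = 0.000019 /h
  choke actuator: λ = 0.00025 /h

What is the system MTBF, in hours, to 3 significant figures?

2280

Series of exponential components: λ_sys = Σ λ_i
λ_sys = 0.000088 + 0.000081 + 0.000019 + 0.00025 = 4.3800e-04 /h
MTBF = 1 / λ_sys = 2280 h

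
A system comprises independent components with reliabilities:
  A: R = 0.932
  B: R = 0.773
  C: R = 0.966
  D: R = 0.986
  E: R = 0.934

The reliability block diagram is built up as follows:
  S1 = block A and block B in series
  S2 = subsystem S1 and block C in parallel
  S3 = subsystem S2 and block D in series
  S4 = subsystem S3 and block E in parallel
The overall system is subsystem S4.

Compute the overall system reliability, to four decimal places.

0.9985

Series (A and B): 0.932000 × 0.773000 = 0.720436
Parallel ([0.720436] and C): 1 − (1 − 0.720436)(1 − 0.966000) = 0.990495
Series ([0.990495] and D): 0.990495 × 0.986000 = 0.976628
Parallel ([0.976628] and E): 1 − (1 − 0.976628)(1 − 0.934000) = 0.9985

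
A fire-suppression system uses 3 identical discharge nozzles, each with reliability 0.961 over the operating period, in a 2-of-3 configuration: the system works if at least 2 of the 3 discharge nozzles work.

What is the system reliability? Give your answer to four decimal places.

R = Σ_{i=2}^{3} C(3,i) p^i (1−p)^{3−i} with p = 0.961
C(3,2)·0.961^2·0.039^1 = 0.108052
C(3,3)·0.961^3·0.039^0 = 0.887504
Sum = 0.9956

0.9956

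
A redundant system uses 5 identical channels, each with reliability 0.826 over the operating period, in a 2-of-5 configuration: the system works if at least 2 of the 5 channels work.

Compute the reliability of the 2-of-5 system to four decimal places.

0.9961

R = Σ_{i=2}^{5} C(5,i) p^i (1−p)^{5−i} with p = 0.826
C(5,2)·0.826^2·0.174^3 = 0.035942
C(5,3)·0.826^3·0.174^2 = 0.170623
C(5,4)·0.826^4·0.174^1 = 0.404985
C(5,5)·0.826^5·0.174^0 = 0.384503
Sum = 0.9961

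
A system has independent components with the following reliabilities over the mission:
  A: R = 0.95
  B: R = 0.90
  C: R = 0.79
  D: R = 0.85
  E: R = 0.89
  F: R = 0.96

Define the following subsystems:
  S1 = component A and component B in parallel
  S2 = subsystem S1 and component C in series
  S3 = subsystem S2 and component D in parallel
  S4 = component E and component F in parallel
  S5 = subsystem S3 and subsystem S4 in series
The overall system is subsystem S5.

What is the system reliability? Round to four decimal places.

Parallel (A and B): 1 − (1 − 0.950000)(1 − 0.900000) = 0.995000
Series ([0.995000] and C): 0.995000 × 0.790000 = 0.786050
Parallel ([0.786050] and D): 1 − (1 − 0.786050)(1 − 0.850000) = 0.967908
Parallel (E and F): 1 − (1 − 0.890000)(1 − 0.960000) = 0.995600
Series ([0.967908] and [0.995600]): 0.967908 × 0.995600 = 0.9636

0.9636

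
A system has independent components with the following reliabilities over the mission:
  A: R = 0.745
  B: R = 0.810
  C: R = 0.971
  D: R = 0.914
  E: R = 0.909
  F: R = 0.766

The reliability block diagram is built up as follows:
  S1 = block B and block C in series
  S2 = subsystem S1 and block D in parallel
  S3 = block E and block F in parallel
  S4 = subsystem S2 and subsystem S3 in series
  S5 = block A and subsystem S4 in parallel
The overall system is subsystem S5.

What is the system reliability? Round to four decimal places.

0.9900

Series (B and C): 0.810000 × 0.971000 = 0.786510
Parallel ([0.786510] and D): 1 − (1 − 0.786510)(1 − 0.914000) = 0.981640
Parallel (E and F): 1 − (1 − 0.909000)(1 − 0.766000) = 0.978706
Series ([0.981640] and [0.978706]): 0.981640 × 0.978706 = 0.960737
Parallel (A and [0.960737]): 1 − (1 − 0.745000)(1 − 0.960737) = 0.9900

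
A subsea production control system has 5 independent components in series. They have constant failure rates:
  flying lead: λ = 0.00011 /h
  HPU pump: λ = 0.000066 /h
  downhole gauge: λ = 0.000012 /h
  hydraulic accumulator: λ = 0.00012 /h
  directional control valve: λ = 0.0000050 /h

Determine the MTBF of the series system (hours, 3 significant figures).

3190

Series of exponential components: λ_sys = Σ λ_i
λ_sys = 0.00011 + 0.000066 + 0.000012 + 0.00012 + 0.0000050 = 3.1300e-04 /h
MTBF = 1 / λ_sys = 3190 h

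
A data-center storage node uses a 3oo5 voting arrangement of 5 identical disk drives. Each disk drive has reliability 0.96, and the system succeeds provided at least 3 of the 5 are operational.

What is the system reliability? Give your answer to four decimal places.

0.9994

R = Σ_{i=3}^{5} C(5,i) p^i (1−p)^{5−i} with p = 0.96
C(5,3)·0.96^3·0.04^2 = 0.014156
C(5,4)·0.96^4·0.04^1 = 0.169869
C(5,5)·0.96^5·0.04^0 = 0.815373
Sum = 0.9994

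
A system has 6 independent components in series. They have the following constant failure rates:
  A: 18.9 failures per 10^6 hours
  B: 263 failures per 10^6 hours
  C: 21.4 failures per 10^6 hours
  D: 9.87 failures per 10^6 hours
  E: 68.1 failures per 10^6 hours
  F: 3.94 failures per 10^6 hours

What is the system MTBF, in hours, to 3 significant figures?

2600

Series of exponential components: λ_sys = Σ λ_i
λ_sys = 0.0000189 + 0.000263 + 0.0000214 + 0.00000987 + 0.0000681 + 0.00000394 = 3.8521e-04 /h
MTBF = 1 / λ_sys = 2600 h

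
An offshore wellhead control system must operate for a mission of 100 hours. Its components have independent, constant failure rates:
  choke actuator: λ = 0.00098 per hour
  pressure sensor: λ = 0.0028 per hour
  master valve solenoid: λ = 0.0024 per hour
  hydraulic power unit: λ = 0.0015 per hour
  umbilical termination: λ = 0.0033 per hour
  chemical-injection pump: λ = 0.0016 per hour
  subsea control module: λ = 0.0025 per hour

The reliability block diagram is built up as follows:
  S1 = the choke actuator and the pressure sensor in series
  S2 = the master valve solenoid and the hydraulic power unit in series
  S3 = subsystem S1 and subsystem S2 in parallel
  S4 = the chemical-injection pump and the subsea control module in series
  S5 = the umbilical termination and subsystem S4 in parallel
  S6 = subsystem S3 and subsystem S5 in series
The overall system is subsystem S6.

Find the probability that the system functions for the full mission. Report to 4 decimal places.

R(choke actuator) = exp(−0.00098 × 100) = 0.906649
R(pressure sensor) = exp(−0.0028 × 100) = 0.755784
R(master valve solenoid) = exp(−0.0024 × 100) = 0.786628
R(hydraulic power unit) = exp(−0.0015 × 100) = 0.860708
R(umbilical termination) = exp(−0.0033 × 100) = 0.718924
R(chemical-injection pump) = exp(−0.0016 × 100) = 0.852144
R(subsea control module) = exp(−0.0025 × 100) = 0.778801
Series (choke actuator and pressure sensor): 0.906649 × 0.755784 = 0.685231
Series (master valve solenoid and hydraulic power unit): 0.786628 × 0.860708 = 0.677057
Parallel ([0.685231] and [0.677057]): 1 − (1 − 0.685231)(1 − 0.677057) = 0.898348
Series (chemical-injection pump and subsea control module): 0.852144 × 0.778801 = 0.663651
Parallel (umbilical termination and [0.663651]): 1 − (1 − 0.718924)(1 − 0.663651) = 0.905460
Series ([0.898348] and [0.905460]): 0.898348 × 0.905460 = 0.8134

0.8134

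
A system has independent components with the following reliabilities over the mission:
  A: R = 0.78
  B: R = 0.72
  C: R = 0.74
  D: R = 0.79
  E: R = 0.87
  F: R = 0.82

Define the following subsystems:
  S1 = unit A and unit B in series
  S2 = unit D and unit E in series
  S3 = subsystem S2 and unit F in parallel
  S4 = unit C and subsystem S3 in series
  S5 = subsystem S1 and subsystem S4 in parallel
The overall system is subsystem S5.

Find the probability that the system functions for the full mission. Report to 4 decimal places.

Series (A and B): 0.780000 × 0.720000 = 0.561600
Series (D and E): 0.790000 × 0.870000 = 0.687300
Parallel ([0.687300] and F): 1 − (1 − 0.687300)(1 − 0.820000) = 0.943714
Series (C and [0.943714]): 0.740000 × 0.943714 = 0.698348
Parallel ([0.561600] and [0.698348]): 1 − (1 − 0.561600)(1 − 0.698348) = 0.8678

0.8678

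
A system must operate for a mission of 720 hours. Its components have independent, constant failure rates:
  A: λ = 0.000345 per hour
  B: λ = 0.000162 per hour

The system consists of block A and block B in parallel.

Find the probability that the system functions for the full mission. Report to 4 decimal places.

0.9758

R(A) = exp(−0.000345 × 720) = 0.780048
R(B) = exp(−0.000162 × 720) = 0.889906
Parallel (A and B): 1 − (1 − 0.780048)(1 − 0.889906) = 0.9758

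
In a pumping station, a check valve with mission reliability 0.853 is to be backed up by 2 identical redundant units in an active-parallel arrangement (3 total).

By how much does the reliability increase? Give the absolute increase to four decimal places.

R_before = 0.853
R_after = 1 − (1 − 0.853)^3 = 0.9968
ΔR = 0.9968 − 0.853 = 0.1438

0.1438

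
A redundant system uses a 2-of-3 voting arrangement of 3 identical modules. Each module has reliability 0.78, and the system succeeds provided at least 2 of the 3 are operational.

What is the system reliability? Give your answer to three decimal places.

0.876

R = Σ_{i=2}^{3} C(3,i) p^i (1−p)^{3−i} with p = 0.78
C(3,2)·0.78^2·0.22^1 = 0.40154
C(3,3)·0.78^3·0.22^0 = 0.47455
Sum = 0.876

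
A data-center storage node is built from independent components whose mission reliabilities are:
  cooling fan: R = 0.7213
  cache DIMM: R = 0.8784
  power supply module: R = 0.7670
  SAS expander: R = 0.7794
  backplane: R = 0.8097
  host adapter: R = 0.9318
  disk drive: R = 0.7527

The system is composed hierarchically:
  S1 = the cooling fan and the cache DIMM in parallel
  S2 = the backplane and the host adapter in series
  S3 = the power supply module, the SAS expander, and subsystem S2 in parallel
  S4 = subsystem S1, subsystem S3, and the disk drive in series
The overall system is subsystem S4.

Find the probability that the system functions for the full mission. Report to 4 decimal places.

0.7180

Parallel (cooling fan and cache DIMM): 1 − (1 − 0.721300)(1 − 0.878400) = 0.966110
Series (backplane and host adapter): 0.809700 × 0.931800 = 0.754478
Parallel (power supply module, SAS expander, and [0.754478]): 1 − (1 − 0.767000)(1 − 0.779400)(1 − 0.754478) = 0.987380
Series ([0.966110], [0.987380], and disk drive): 0.966110 × 0.987380 × 0.752700 = 0.7180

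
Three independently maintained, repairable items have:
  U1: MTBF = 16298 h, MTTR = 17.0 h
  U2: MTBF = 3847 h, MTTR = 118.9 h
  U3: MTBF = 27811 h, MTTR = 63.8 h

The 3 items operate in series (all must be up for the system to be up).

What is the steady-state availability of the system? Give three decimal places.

0.967

A(U1) = MTBF/(MTBF+MTTR) = 16298/(16298+17.0) = 0.998958
A(U2) = MTBF/(MTBF+MTTR) = 3847/(3847+118.9) = 0.970019
A(U3) = MTBF/(MTBF+MTTR) = 27811/(27811+63.8) = 0.997711
Series availability: 0.998958 × 0.970019 × 0.997711 = 0.967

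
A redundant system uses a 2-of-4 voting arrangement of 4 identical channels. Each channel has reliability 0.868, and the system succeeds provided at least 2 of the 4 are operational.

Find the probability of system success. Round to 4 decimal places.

0.9917

R = Σ_{i=2}^{4} C(4,i) p^i (1−p)^{4−i} with p = 0.868
C(4,2)·0.868^2·0.132^2 = 0.078766
C(4,3)·0.868^3·0.132^1 = 0.345297
C(4,4)·0.868^4·0.132^0 = 0.567648
Sum = 0.9917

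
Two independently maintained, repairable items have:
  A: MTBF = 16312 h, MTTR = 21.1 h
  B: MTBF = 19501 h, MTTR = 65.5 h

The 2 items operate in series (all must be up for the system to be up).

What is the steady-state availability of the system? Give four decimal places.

A(A) = MTBF/(MTBF+MTTR) = 16312/(16312+21.1) = 0.998708
A(B) = MTBF/(MTBF+MTTR) = 19501/(19501+65.5) = 0.996652
Series availability: 0.998708 × 0.996652 = 0.9954

0.9954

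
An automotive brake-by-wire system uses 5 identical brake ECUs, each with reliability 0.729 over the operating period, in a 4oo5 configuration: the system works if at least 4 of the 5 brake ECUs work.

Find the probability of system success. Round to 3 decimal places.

R = Σ_{i=4}^{5} C(5,i) p^i (1−p)^{5−i} with p = 0.729
C(5,4)·0.729^4·0.271^1 = 0.38269
C(5,5)·0.729^5·0.271^0 = 0.20589
Sum = 0.589

0.589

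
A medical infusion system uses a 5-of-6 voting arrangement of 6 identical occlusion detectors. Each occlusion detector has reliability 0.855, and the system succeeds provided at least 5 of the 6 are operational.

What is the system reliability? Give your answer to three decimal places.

0.788

R = Σ_{i=5}^{6} C(6,i) p^i (1−p)^{6−i} with p = 0.855
C(6,5)·0.855^5·0.145^1 = 0.39751
C(6,6)·0.855^6·0.145^0 = 0.39066
Sum = 0.788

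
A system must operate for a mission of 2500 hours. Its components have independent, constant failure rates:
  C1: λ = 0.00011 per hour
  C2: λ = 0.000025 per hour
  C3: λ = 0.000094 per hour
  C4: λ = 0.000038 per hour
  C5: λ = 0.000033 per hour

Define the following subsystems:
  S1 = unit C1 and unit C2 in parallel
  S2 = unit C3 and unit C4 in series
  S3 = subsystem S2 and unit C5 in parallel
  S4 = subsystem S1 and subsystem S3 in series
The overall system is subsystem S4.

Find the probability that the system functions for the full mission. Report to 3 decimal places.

R(C1) = exp(−0.00011 × 2500) = 0.75957
R(C2) = exp(−0.000025 × 2500) = 0.93941
R(C3) = exp(−0.000094 × 2500) = 0.79057
R(C4) = exp(−0.000038 × 2500) = 0.90937
R(C5) = exp(−0.000033 × 2500) = 0.92081
Parallel (C1 and C2): 1 − (1 − 0.75957)(1 − 0.93941) = 0.98543
Series (C3 and C4): 0.79057 × 0.90937 = 0.71892
Parallel ([0.71892] and C5): 1 − (1 − 0.71892)(1 − 0.92081) = 0.97774
Series ([0.98543] and [0.97774]): 0.98543 × 0.97774 = 0.963

0.963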